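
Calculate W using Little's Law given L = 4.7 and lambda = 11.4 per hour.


W = L / lambda = 4.7 / 11.4 = 0.4123 hours

0.4123 hours


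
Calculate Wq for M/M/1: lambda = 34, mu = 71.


rho = 34/71; Wq = rho/(mu - lambda) = 0.0129 hours

0.0129 hours


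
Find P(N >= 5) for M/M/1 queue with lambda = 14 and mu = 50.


P(N >= 5) = rho^5 = (14/50)^5 = 0.0017

0.0017


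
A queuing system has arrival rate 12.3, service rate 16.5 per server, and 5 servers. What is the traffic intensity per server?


rho = lambda / (c * mu) = 12.3 / (5 * 16.5) = 0.1491

0.1491


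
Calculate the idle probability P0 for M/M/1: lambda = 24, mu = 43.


P0 = 1 - rho = 1 - 24/43 = 0.4419

0.4419


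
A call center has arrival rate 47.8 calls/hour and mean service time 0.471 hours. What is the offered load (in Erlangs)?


Offered load a = lambda * E[S] = 47.8 * 0.471 = 22.51 Erlangs

22.51 Erlangs


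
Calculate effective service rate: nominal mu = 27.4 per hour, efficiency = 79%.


Effective rate = mu * efficiency = 27.4 * 0.79 = 21.65 per hour

21.65 per hour


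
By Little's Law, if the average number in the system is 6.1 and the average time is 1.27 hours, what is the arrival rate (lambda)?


lambda = L / W = 6.1 / 1.27 = 4.8 per hour

4.8 per hour


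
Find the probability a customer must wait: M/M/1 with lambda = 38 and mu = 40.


P(wait) = rho = lambda/mu = 38/40 = 0.95

0.95


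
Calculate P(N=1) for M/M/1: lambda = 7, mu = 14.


rho = 7/14; P(n) = (1-rho)*rho^n = (1-7/14)*(7/14)^1 = 0.25

0.25


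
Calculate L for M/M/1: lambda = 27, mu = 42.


rho = 27/42; L = rho/(1-rho) = 1.8

1.8


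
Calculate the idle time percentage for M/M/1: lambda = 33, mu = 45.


Idle fraction = (1 - rho) * 100 = (1 - 33/45) * 100 = 26.7%

26.7%


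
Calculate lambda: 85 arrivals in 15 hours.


lambda = total arrivals / time = 85 / 15 = 5.67 per hour

5.67 per hour


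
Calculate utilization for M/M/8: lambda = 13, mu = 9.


rho = lambda/(c*mu) = 13/(8*9) = 0.1806

0.1806


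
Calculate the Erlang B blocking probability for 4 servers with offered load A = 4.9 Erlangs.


B(N,A) = (A^N/N!) / sum(A^k/k!, k=0..N) with N=4, A=4.9 = 0.3904

0.3904


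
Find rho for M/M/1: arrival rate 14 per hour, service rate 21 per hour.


rho = lambda/mu = 14/21 = 0.6667

0.6667


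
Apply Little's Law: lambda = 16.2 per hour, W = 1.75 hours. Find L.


L = lambda * W = 16.2 * 1.75 = 28.35

28.35


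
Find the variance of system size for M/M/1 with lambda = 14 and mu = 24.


rho = 14/24; Var(N) = rho/(1-rho)^2 = 3.36

3.36


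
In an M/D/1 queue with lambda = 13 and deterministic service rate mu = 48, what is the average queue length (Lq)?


M/D/1: Lq = rho^2 / (2*(1-rho)) where rho = 13/48; Lq = 0.05

0.05


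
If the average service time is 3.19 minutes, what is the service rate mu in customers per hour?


mu = 60 / avg_service_time = 60 / 3.19 = 18.81 per hour

18.81 per hour


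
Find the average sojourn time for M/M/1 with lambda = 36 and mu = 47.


W = 1/(mu - lambda) = 1/(47 - 36) = 0.0909 hours

0.0909 hours


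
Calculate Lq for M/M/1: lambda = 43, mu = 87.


rho = 43/87; Lq = rho^2/(1-rho) = 0.48

0.48


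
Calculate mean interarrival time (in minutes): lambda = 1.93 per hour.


Mean interarrival time = 60/lambda = 60/1.93 = 31.09 minutes

31.09 minutes


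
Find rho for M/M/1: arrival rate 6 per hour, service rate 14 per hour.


rho = lambda/mu = 6/14 = 0.4286

0.4286


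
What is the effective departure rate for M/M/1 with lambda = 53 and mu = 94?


For a stable queue (lambda < mu), throughput = lambda = 53 per hour

53 per hour


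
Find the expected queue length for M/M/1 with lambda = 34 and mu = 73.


rho = 34/73; Lq = rho^2/(1-rho) = 0.41

0.41


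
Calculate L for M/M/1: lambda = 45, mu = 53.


rho = 45/53; L = rho/(1-rho) = 5.63

5.63


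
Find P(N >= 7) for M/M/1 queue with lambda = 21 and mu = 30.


P(N >= 7) = rho^7 = (21/30)^7 = 0.0824

0.0824


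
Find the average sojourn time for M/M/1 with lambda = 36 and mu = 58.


W = 1/(mu - lambda) = 1/(58 - 36) = 0.0455 hours

0.0455 hours


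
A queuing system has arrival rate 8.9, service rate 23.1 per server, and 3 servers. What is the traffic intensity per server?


rho = lambda / (c * mu) = 8.9 / (3 * 23.1) = 0.1284

0.1284


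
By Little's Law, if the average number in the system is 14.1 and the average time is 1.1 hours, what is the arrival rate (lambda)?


lambda = L / W = 14.1 / 1.1 = 12.82 per hour

12.82 per hour


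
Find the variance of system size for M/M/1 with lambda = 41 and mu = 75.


rho = 41/75; Var(N) = rho/(1-rho)^2 = 2.66

2.66


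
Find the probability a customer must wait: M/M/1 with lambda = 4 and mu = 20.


P(wait) = rho = lambda/mu = 4/20 = 0.2

0.2


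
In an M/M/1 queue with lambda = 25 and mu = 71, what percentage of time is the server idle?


Idle fraction = (1 - rho) * 100 = (1 - 25/71) * 100 = 64.8%

64.8%


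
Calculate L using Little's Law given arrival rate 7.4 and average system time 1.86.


L = lambda * W = 7.4 * 1.86 = 13.76

13.76


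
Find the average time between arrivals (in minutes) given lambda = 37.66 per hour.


Mean interarrival time = 60/lambda = 60/37.66 = 1.59 minutes

1.59 minutes


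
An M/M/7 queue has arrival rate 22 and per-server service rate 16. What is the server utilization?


rho = lambda/(c*mu) = 22/(7*16) = 0.1964

0.1964


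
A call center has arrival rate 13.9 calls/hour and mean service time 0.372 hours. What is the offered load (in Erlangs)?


Offered load a = lambda * E[S] = 13.9 * 0.372 = 5.17 Erlangs

5.17 Erlangs


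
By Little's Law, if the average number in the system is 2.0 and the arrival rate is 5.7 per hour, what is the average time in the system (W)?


W = L / lambda = 2.0 / 5.7 = 0.3509 hours

0.3509 hours


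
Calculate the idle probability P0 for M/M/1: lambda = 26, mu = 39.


P0 = 1 - rho = 1 - 26/39 = 0.3333

0.3333


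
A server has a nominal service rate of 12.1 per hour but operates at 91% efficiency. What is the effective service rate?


Effective rate = mu * efficiency = 12.1 * 0.91 = 11.01 per hour

11.01 per hour


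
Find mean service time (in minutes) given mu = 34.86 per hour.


Mean service time = 60/mu = 60/34.86 = 1.72 minutes

1.72 minutes


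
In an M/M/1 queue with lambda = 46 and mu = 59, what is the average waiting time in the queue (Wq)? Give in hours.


rho = 46/59; Wq = rho/(mu - lambda) = 0.06 hours

0.06 hours


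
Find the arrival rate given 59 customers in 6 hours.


lambda = total arrivals / time = 59 / 6 = 9.83 per hour

9.83 per hour


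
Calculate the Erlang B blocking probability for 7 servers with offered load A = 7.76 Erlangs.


B(N,A) = (A^N/N!) / sum(A^k/k!, k=0..N) with N=7, A=7.76 = 0.2944

0.2944


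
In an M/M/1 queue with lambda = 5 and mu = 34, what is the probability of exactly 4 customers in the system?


rho = 5/34; P(n) = (1-rho)*rho^n = (1-5/34)*(5/34)^4 = 0.0004

0.0004


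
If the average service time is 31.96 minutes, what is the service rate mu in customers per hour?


mu = 60 / avg_service_time = 60 / 31.96 = 1.88 per hour

1.88 per hour


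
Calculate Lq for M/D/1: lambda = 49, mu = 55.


M/D/1: Lq = rho^2 / (2*(1-rho)) where rho = 49/55; Lq = 3.64

3.64


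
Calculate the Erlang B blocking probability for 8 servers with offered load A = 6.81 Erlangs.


B(N,A) = (A^N/N!) / sum(A^k/k!, k=0..N) with N=8, A=6.81 = 0.1679

0.1679


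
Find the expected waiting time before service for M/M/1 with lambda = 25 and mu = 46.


rho = 25/46; Wq = rho/(mu - lambda) = 0.0259 hours

0.0259 hours


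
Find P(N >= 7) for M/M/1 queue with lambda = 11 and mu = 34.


P(N >= 7) = rho^7 = (11/34)^7 = 0.0004

0.0004


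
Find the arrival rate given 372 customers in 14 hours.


lambda = total arrivals / time = 372 / 14 = 26.57 per hour

26.57 per hour


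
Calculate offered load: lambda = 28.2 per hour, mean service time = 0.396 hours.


Offered load a = lambda * E[S] = 28.2 * 0.396 = 11.17 Erlangs

11.17 Erlangs


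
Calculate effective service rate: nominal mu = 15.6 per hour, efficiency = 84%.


Effective rate = mu * efficiency = 15.6 * 0.84 = 13.1 per hour

13.1 per hour


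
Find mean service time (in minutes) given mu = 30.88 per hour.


Mean service time = 60/mu = 60/30.88 = 1.94 minutes

1.94 minutes


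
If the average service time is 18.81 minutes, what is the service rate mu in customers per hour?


mu = 60 / avg_service_time = 60 / 18.81 = 3.19 per hour

3.19 per hour


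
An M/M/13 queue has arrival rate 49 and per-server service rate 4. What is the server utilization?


rho = lambda/(c*mu) = 49/(13*4) = 0.9423

0.9423


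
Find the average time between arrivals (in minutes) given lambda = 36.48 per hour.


Mean interarrival time = 60/lambda = 60/36.48 = 1.64 minutes

1.64 minutes


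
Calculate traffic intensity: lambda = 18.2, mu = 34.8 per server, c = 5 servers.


rho = lambda / (c * mu) = 18.2 / (5 * 34.8) = 0.1046

0.1046


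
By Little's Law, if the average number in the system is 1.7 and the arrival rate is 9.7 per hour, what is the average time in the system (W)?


W = L / lambda = 1.7 / 9.7 = 0.1753 hours

0.1753 hours


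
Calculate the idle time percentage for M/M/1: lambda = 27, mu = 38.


Idle fraction = (1 - rho) * 100 = (1 - 27/38) * 100 = 28.9%

28.9%


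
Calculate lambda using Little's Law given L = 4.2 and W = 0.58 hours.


lambda = L / W = 4.2 / 0.58 = 7.24 per hour

7.24 per hour


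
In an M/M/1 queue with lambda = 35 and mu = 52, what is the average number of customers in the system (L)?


rho = 35/52; L = rho/(1-rho) = 2.06

2.06


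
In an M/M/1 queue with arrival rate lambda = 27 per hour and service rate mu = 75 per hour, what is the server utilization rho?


rho = lambda/mu = 27/75 = 0.36

0.36


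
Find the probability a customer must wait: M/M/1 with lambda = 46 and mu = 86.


P(wait) = rho = lambda/mu = 46/86 = 0.5349

0.5349


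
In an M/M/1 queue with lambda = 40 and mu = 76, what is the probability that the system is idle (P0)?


P0 = 1 - rho = 1 - 40/76 = 0.4737

0.4737


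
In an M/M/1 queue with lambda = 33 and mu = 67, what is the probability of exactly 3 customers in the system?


rho = 33/67; P(n) = (1-rho)*rho^n = (1-33/67)*(33/67)^3 = 0.0606

0.0606


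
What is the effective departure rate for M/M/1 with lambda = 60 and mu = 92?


For a stable queue (lambda < mu), throughput = lambda = 60 per hour

60 per hour


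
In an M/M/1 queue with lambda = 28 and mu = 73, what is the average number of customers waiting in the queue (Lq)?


rho = 28/73; Lq = rho^2/(1-rho) = 0.24

0.24


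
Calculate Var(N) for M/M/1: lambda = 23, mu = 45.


rho = 23/45; Var(N) = rho/(1-rho)^2 = 2.14

2.14


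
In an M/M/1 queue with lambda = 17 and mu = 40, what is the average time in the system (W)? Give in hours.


W = 1/(mu - lambda) = 1/(40 - 17) = 0.0435 hours

0.0435 hours


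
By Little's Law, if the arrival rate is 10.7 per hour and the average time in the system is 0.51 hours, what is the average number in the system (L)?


L = lambda * W = 10.7 * 0.51 = 5.46

5.46


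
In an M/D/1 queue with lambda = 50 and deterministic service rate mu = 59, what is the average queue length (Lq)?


M/D/1: Lq = rho^2 / (2*(1-rho)) where rho = 50/59; Lq = 2.35

2.35


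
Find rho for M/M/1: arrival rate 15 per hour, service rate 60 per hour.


rho = lambda/mu = 15/60 = 0.25

0.25


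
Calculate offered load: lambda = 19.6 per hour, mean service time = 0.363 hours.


Offered load a = lambda * E[S] = 19.6 * 0.363 = 7.11 Erlangs

7.11 Erlangs


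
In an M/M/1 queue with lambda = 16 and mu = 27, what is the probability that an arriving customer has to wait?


P(wait) = rho = lambda/mu = 16/27 = 0.5926

0.5926


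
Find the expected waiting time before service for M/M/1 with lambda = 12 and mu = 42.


rho = 12/42; Wq = rho/(mu - lambda) = 0.0095 hours

0.0095 hours


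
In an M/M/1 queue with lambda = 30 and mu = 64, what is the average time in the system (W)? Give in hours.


W = 1/(mu - lambda) = 1/(64 - 30) = 0.0294 hours

0.0294 hours


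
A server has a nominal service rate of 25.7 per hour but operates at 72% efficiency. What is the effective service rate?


Effective rate = mu * efficiency = 25.7 * 0.72 = 18.5 per hour

18.5 per hour


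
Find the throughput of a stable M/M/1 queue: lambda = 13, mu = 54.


For a stable queue (lambda < mu), throughput = lambda = 13 per hour

13 per hour


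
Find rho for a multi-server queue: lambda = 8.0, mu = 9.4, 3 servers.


rho = lambda / (c * mu) = 8.0 / (3 * 9.4) = 0.2837

0.2837


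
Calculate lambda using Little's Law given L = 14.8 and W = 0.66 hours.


lambda = L / W = 14.8 / 0.66 = 22.42 per hour

22.42 per hour


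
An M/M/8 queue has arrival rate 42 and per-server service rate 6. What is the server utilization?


rho = lambda/(c*mu) = 42/(8*6) = 0.875

0.875


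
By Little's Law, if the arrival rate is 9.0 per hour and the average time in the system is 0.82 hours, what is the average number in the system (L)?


L = lambda * W = 9.0 * 0.82 = 7.38

7.38


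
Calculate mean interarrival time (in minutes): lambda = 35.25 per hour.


Mean interarrival time = 60/lambda = 60/35.25 = 1.7 minutes

1.7 minutes


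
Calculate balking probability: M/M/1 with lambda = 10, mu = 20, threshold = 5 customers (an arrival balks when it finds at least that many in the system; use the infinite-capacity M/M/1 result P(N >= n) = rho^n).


P(N >= 5) = rho^5 = (10/20)^5 = 0.0313

0.0313


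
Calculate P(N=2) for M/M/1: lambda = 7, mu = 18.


rho = 7/18; P(n) = (1-rho)*rho^n = (1-7/18)*(7/18)^2 = 0.0924

0.0924


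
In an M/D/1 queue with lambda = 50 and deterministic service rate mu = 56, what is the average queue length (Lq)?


M/D/1: Lq = rho^2 / (2*(1-rho)) where rho = 50/56; Lq = 3.72

3.72


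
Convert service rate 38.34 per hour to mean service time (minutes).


Mean service time = 60/mu = 60/38.34 = 1.56 minutes

1.56 minutes


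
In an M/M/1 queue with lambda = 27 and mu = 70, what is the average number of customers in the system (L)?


rho = 27/70; L = rho/(1-rho) = 0.63

0.63


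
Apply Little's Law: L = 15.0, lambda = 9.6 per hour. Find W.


W = L / lambda = 15.0 / 9.6 = 1.5625 hours

1.5625 hours


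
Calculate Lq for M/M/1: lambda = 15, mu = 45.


rho = 15/45; Lq = rho^2/(1-rho) = 0.17

0.17


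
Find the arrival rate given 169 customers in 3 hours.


lambda = total arrivals / time = 169 / 3 = 56.33 per hour

56.33 per hour


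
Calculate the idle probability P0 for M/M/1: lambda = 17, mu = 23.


P0 = 1 - rho = 1 - 17/23 = 0.2609

0.2609


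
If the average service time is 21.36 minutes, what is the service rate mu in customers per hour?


mu = 60 / avg_service_time = 60 / 21.36 = 2.81 per hour

2.81 per hour


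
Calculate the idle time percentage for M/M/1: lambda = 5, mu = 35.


Idle fraction = (1 - rho) * 100 = (1 - 5/35) * 100 = 85.7%

85.7%


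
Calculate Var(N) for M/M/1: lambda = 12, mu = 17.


rho = 12/17; Var(N) = rho/(1-rho)^2 = 8.16

8.16


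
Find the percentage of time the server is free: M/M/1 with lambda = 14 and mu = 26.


Idle fraction = (1 - rho) * 100 = (1 - 14/26) * 100 = 46.2%

46.2%


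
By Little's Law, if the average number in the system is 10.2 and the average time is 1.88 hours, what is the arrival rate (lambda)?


lambda = L / W = 10.2 / 1.88 = 5.43 per hour

5.43 per hour


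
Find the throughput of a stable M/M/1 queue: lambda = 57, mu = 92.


For a stable queue (lambda < mu), throughput = lambda = 57 per hour

57 per hour


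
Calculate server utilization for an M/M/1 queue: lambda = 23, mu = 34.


rho = lambda/mu = 23/34 = 0.6765

0.6765


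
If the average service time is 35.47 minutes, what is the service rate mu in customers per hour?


mu = 60 / avg_service_time = 60 / 35.47 = 1.69 per hour

1.69 per hour


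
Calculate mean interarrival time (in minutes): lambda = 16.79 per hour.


Mean interarrival time = 60/lambda = 60/16.79 = 3.57 minutes

3.57 minutes


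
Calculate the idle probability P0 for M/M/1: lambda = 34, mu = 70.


P0 = 1 - rho = 1 - 34/70 = 0.5143

0.5143


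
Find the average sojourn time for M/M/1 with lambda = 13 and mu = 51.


W = 1/(mu - lambda) = 1/(51 - 13) = 0.0263 hours

0.0263 hours


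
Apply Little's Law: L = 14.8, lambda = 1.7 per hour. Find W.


W = L / lambda = 14.8 / 1.7 = 8.7059 hours

8.7059 hours


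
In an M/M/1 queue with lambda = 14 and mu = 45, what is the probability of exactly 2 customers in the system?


rho = 14/45; P(n) = (1-rho)*rho^n = (1-14/45)*(14/45)^2 = 0.0667

0.0667


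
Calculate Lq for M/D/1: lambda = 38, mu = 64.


M/D/1: Lq = rho^2 / (2*(1-rho)) where rho = 38/64; Lq = 0.43

0.43


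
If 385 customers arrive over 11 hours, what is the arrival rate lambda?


lambda = total arrivals / time = 385 / 11 = 35.0 per hour

35.0 per hour


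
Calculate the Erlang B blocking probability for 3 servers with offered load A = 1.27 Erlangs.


B(N,A) = (A^N/N!) / sum(A^k/k!, k=0..N) with N=3, A=1.27 = 0.0999

0.0999


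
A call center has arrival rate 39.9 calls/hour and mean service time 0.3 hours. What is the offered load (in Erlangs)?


Offered load a = lambda * E[S] = 39.9 * 0.3 = 11.97 Erlangs

11.97 Erlangs


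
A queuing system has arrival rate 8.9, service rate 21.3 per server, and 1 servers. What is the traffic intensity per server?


rho = lambda / (c * mu) = 8.9 / (1 * 21.3) = 0.4178

0.4178


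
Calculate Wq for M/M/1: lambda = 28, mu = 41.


rho = 28/41; Wq = rho/(mu - lambda) = 0.0525 hours

0.0525 hours


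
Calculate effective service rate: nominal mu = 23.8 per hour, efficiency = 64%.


Effective rate = mu * efficiency = 23.8 * 0.64 = 15.23 per hour

15.23 per hour


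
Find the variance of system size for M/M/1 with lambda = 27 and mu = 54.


rho = 27/54; Var(N) = rho/(1-rho)^2 = 2.0

2.0


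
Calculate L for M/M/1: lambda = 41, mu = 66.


rho = 41/66; L = rho/(1-rho) = 1.64

1.64


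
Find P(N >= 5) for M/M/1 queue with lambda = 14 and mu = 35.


P(N >= 5) = rho^5 = (14/35)^5 = 0.0102

0.0102


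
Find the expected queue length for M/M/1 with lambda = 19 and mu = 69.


rho = 19/69; Lq = rho^2/(1-rho) = 0.1

0.1


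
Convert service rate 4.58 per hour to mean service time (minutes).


Mean service time = 60/mu = 60/4.58 = 13.1 minutes

13.1 minutes


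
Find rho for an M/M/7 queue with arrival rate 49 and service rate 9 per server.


rho = lambda/(c*mu) = 49/(7*9) = 0.7778

0.7778


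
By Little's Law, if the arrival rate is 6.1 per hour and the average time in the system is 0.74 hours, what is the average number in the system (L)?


L = lambda * W = 6.1 * 0.74 = 4.51

4.51


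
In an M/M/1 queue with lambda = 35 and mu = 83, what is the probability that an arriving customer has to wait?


P(wait) = rho = lambda/mu = 35/83 = 0.4217

0.4217


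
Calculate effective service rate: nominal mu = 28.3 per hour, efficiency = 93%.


Effective rate = mu * efficiency = 28.3 * 0.93 = 26.32 per hour

26.32 per hour


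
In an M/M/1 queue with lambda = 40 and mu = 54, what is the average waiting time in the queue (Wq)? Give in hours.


rho = 40/54; Wq = rho/(mu - lambda) = 0.0529 hours

0.0529 hours


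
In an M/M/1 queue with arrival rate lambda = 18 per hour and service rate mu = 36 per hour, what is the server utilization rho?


rho = lambda/mu = 18/36 = 0.5

0.5


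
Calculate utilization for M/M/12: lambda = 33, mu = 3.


rho = lambda/(c*mu) = 33/(12*3) = 0.9167

0.9167


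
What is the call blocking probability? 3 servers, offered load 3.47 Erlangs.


B(N,A) = (A^N/N!) / sum(A^k/k!, k=0..N) with N=3, A=3.47 = 0.399

0.399


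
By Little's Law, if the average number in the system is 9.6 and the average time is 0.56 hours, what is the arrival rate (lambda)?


lambda = L / W = 9.6 / 0.56 = 17.14 per hour

17.14 per hour


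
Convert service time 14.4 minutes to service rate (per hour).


mu = 60 / avg_service_time = 60 / 14.4 = 4.17 per hour

4.17 per hour


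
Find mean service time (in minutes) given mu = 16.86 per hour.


Mean service time = 60/mu = 60/16.86 = 3.56 minutes

3.56 minutes


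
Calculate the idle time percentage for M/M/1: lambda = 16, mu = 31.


Idle fraction = (1 - rho) * 100 = (1 - 16/31) * 100 = 48.4%

48.4%


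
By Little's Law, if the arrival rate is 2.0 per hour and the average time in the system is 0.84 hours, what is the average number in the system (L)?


L = lambda * W = 2.0 * 0.84 = 1.68

1.68


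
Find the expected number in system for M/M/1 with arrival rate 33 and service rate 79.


rho = 33/79; L = rho/(1-rho) = 0.72

0.72


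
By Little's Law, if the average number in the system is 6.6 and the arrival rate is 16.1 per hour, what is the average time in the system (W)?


W = L / lambda = 6.6 / 16.1 = 0.4099 hours

0.4099 hours


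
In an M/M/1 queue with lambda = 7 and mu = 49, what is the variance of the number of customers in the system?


rho = 7/49; Var(N) = rho/(1-rho)^2 = 0.19

0.19


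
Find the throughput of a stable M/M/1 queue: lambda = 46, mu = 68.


For a stable queue (lambda < mu), throughput = lambda = 46 per hour

46 per hour


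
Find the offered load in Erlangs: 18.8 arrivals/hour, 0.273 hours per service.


Offered load a = lambda * E[S] = 18.8 * 0.273 = 5.13 Erlangs

5.13 Erlangs


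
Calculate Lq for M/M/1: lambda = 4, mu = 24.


rho = 4/24; Lq = rho^2/(1-rho) = 0.03

0.03


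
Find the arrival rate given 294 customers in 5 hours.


lambda = total arrivals / time = 294 / 5 = 58.8 per hour

58.8 per hour


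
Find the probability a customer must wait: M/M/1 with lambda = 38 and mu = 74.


P(wait) = rho = lambda/mu = 38/74 = 0.5135

0.5135


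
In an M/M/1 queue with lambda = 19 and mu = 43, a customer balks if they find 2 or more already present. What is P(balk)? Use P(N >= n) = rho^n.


P(N >= 2) = rho^2 = (19/43)^2 = 0.1952

0.1952


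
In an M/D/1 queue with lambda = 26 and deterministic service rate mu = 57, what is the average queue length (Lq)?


M/D/1: Lq = rho^2 / (2*(1-rho)) where rho = 26/57; Lq = 0.19

0.19


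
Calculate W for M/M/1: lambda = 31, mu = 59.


W = 1/(mu - lambda) = 1/(59 - 31) = 0.0357 hours

0.0357 hours


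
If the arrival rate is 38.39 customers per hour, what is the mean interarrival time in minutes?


Mean interarrival time = 60/lambda = 60/38.39 = 1.56 minutes

1.56 minutes


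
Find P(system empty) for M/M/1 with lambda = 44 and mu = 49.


P0 = 1 - rho = 1 - 44/49 = 0.102

0.102


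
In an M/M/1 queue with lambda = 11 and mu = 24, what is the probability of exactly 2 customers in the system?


rho = 11/24; P(n) = (1-rho)*rho^n = (1-11/24)*(11/24)^2 = 0.1138

0.1138


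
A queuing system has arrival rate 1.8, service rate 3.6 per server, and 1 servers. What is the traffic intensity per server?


rho = lambda / (c * mu) = 1.8 / (1 * 3.6) = 0.5

0.5


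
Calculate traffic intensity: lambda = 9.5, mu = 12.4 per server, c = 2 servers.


rho = lambda / (c * mu) = 9.5 / (2 * 12.4) = 0.3831

0.3831


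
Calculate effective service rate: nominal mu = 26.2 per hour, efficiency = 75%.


Effective rate = mu * efficiency = 26.2 * 0.75 = 19.65 per hour

19.65 per hour


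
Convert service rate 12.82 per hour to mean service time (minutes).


Mean service time = 60/mu = 60/12.82 = 4.68 minutes

4.68 minutes


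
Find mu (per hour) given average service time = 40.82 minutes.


mu = 60 / avg_service_time = 60 / 40.82 = 1.47 per hour

1.47 per hour


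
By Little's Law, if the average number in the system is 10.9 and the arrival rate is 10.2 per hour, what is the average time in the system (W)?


W = L / lambda = 10.9 / 10.2 = 1.0686 hours

1.0686 hours


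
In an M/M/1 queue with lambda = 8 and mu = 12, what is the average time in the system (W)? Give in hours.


W = 1/(mu - lambda) = 1/(12 - 8) = 0.25 hours

0.25 hours


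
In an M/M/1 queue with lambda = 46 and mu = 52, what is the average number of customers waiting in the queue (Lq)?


rho = 46/52; Lq = rho^2/(1-rho) = 6.78

6.78


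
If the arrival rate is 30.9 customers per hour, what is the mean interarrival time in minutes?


Mean interarrival time = 60/lambda = 60/30.9 = 1.94 minutes

1.94 minutes


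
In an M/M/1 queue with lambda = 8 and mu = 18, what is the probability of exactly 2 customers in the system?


rho = 8/18; P(n) = (1-rho)*rho^n = (1-8/18)*(8/18)^2 = 0.1097

0.1097


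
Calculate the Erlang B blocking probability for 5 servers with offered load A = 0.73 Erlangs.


B(N,A) = (A^N/N!) / sum(A^k/k!, k=0..N) with N=5, A=0.73 = 0.0008

0.0008


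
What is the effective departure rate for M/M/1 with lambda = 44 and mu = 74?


For a stable queue (lambda < mu), throughput = lambda = 44 per hour

44 per hour


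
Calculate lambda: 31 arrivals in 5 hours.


lambda = total arrivals / time = 31 / 5 = 6.2 per hour

6.2 per hour


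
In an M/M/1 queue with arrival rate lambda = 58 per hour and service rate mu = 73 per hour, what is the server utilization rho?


rho = lambda/mu = 58/73 = 0.7945

0.7945


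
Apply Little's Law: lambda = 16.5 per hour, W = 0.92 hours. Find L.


L = lambda * W = 16.5 * 0.92 = 15.18

15.18


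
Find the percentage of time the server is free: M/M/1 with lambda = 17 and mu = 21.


Idle fraction = (1 - rho) * 100 = (1 - 17/21) * 100 = 19.0%

19.0%


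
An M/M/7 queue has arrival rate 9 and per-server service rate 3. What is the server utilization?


rho = lambda/(c*mu) = 9/(7*3) = 0.4286

0.4286


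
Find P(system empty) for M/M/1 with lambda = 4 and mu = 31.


P0 = 1 - rho = 1 - 4/31 = 0.871

0.871


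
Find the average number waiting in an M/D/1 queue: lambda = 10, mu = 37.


M/D/1: Lq = rho^2 / (2*(1-rho)) where rho = 10/37; Lq = 0.05

0.05


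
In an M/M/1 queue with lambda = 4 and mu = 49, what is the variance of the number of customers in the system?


rho = 4/49; Var(N) = rho/(1-rho)^2 = 0.1

0.1


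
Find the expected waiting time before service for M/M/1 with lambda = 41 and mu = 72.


rho = 41/72; Wq = rho/(mu - lambda) = 0.0184 hours

0.0184 hours


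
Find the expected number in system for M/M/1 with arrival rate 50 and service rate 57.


rho = 50/57; L = rho/(1-rho) = 7.14

7.14


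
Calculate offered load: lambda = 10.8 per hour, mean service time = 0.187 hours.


Offered load a = lambda * E[S] = 10.8 * 0.187 = 2.02 Erlangs

2.02 Erlangs


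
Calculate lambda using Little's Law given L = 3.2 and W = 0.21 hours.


lambda = L / W = 3.2 / 0.21 = 15.24 per hour

15.24 per hour


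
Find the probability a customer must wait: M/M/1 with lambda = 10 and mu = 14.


P(wait) = rho = lambda/mu = 10/14 = 0.7143

0.7143


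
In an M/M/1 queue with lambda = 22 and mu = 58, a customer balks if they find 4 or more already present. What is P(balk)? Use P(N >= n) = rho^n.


P(N >= 4) = rho^4 = (22/58)^4 = 0.0207

0.0207


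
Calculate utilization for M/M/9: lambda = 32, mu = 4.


rho = lambda/(c*mu) = 32/(9*4) = 0.8889

0.8889


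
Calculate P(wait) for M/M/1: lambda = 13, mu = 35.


P(wait) = rho = lambda/mu = 13/35 = 0.3714

0.3714


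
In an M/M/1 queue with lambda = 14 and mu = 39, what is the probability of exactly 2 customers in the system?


rho = 14/39; P(n) = (1-rho)*rho^n = (1-14/39)*(14/39)^2 = 0.0826

0.0826


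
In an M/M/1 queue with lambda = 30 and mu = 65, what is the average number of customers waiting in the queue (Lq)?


rho = 30/65; Lq = rho^2/(1-rho) = 0.4

0.4


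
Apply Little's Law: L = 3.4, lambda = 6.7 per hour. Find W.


W = L / lambda = 3.4 / 6.7 = 0.5075 hours

0.5075 hours


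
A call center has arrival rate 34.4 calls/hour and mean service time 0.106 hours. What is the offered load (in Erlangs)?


Offered load a = lambda * E[S] = 34.4 * 0.106 = 3.65 Erlangs

3.65 Erlangs


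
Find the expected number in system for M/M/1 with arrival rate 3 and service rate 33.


rho = 3/33; L = rho/(1-rho) = 0.1

0.1


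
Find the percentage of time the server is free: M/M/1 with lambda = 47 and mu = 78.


Idle fraction = (1 - rho) * 100 = (1 - 47/78) * 100 = 39.7%

39.7%


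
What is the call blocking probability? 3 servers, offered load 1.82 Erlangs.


B(N,A) = (A^N/N!) / sum(A^k/k!, k=0..N) with N=3, A=1.82 = 0.1833

0.1833


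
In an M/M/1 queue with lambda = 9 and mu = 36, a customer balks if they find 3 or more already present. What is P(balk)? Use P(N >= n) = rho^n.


P(N >= 3) = rho^3 = (9/36)^3 = 0.0156

0.0156


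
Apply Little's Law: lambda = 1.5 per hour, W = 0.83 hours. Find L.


L = lambda * W = 1.5 * 0.83 = 1.25

1.25


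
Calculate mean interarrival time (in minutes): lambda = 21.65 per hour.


Mean interarrival time = 60/lambda = 60/21.65 = 2.77 minutes

2.77 minutes


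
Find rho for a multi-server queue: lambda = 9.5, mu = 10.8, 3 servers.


rho = lambda / (c * mu) = 9.5 / (3 * 10.8) = 0.2932

0.2932


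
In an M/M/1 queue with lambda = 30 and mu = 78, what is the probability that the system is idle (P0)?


P0 = 1 - rho = 1 - 30/78 = 0.6154

0.6154


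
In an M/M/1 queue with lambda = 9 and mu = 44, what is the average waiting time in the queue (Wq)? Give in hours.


rho = 9/44; Wq = rho/(mu - lambda) = 0.0058 hours

0.0058 hours


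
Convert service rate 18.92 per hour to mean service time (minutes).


Mean service time = 60/mu = 60/18.92 = 3.17 minutes

3.17 minutes


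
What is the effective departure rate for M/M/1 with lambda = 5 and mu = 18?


For a stable queue (lambda < mu), throughput = lambda = 5 per hour

5 per hour


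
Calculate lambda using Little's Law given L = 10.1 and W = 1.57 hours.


lambda = L / W = 10.1 / 1.57 = 6.43 per hour

6.43 per hour


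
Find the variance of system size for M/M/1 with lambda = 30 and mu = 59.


rho = 30/59; Var(N) = rho/(1-rho)^2 = 2.1

2.1


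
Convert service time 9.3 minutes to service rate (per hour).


mu = 60 / avg_service_time = 60 / 9.3 = 6.45 per hour

6.45 per hour


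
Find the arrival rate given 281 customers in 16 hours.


lambda = total arrivals / time = 281 / 16 = 17.56 per hour

17.56 per hour


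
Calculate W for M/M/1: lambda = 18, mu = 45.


W = 1/(mu - lambda) = 1/(45 - 18) = 0.037 hours

0.037 hours


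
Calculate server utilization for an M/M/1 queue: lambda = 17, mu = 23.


rho = lambda/mu = 17/23 = 0.7391

0.7391


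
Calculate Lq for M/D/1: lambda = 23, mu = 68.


M/D/1: Lq = rho^2 / (2*(1-rho)) where rho = 23/68; Lq = 0.09

0.09


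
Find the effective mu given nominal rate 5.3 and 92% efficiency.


Effective rate = mu * efficiency = 5.3 * 0.92 = 4.88 per hour

4.88 per hour


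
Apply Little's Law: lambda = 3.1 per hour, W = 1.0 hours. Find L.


L = lambda * W = 3.1 * 1.0 = 3.1

3.1


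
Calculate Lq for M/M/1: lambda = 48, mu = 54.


rho = 48/54; Lq = rho^2/(1-rho) = 7.11

7.11


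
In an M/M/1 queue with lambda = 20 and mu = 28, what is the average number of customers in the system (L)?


rho = 20/28; L = rho/(1-rho) = 2.5

2.5


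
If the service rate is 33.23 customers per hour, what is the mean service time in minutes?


Mean service time = 60/mu = 60/33.23 = 1.81 minutes

1.81 minutes


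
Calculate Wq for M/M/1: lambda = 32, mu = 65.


rho = 32/65; Wq = rho/(mu - lambda) = 0.0149 hours

0.0149 hours


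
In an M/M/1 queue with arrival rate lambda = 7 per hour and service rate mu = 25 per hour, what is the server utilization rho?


rho = lambda/mu = 7/25 = 0.28

0.28


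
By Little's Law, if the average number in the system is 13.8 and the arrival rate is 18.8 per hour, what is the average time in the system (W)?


W = L / lambda = 13.8 / 18.8 = 0.734 hours

0.734 hours


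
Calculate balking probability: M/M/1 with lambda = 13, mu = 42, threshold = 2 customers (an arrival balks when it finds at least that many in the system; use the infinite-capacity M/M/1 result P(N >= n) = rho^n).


P(N >= 2) = rho^2 = (13/42)^2 = 0.0958

0.0958


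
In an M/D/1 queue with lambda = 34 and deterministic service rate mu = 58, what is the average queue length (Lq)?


M/D/1: Lq = rho^2 / (2*(1-rho)) where rho = 34/58; Lq = 0.42

0.42


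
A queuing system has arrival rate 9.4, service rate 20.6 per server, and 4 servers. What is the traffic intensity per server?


rho = lambda / (c * mu) = 9.4 / (4 * 20.6) = 0.1141

0.1141


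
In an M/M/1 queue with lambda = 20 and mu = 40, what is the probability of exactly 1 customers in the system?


rho = 20/40; P(n) = (1-rho)*rho^n = (1-20/40)*(20/40)^1 = 0.25

0.25


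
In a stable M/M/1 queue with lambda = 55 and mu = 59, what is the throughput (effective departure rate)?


For a stable queue (lambda < mu), throughput = lambda = 55 per hour

55 per hour


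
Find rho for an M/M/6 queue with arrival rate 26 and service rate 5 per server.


rho = lambda/(c*mu) = 26/(6*5) = 0.8667

0.8667


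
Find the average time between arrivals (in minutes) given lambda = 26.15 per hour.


Mean interarrival time = 60/lambda = 60/26.15 = 2.29 minutes

2.29 minutes


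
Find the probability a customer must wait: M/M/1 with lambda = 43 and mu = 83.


P(wait) = rho = lambda/mu = 43/83 = 0.5181

0.5181


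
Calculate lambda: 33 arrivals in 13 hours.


lambda = total arrivals / time = 33 / 13 = 2.54 per hour

2.54 per hour


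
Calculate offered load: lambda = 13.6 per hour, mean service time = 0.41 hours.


Offered load a = lambda * E[S] = 13.6 * 0.41 = 5.58 Erlangs

5.58 Erlangs


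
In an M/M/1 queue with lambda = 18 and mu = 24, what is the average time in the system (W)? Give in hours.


W = 1/(mu - lambda) = 1/(24 - 18) = 0.1667 hours

0.1667 hours


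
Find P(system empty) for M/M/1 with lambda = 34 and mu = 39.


P0 = 1 - rho = 1 - 34/39 = 0.1282

0.1282


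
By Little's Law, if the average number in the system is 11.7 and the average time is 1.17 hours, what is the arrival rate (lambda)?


lambda = L / W = 11.7 / 1.17 = 10.0 per hour

10.0 per hour


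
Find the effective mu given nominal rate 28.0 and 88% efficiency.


Effective rate = mu * efficiency = 28.0 * 0.88 = 24.64 per hour

24.64 per hour


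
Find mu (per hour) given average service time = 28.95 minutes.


mu = 60 / avg_service_time = 60 / 28.95 = 2.07 per hour

2.07 per hour


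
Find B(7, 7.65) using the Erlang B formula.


B(N,A) = (A^N/N!) / sum(A^k/k!, k=0..N) with N=7, A=7.65 = 0.288

0.288


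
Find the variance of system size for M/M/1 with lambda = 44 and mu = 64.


rho = 44/64; Var(N) = rho/(1-rho)^2 = 7.04

7.04


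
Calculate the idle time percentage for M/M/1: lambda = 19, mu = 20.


Idle fraction = (1 - rho) * 100 = (1 - 19/20) * 100 = 5.0%

5.0%


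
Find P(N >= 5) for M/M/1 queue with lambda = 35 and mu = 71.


P(N >= 5) = rho^5 = (35/71)^5 = 0.0291

0.0291


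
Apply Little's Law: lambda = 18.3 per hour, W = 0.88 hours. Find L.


L = lambda * W = 18.3 * 0.88 = 16.1

16.1


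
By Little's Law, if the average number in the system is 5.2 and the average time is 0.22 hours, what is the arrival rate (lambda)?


lambda = L / W = 5.2 / 0.22 = 23.64 per hour

23.64 per hour


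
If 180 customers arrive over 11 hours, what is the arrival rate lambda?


lambda = total arrivals / time = 180 / 11 = 16.36 per hour

16.36 per hour


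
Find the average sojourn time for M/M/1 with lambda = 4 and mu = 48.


W = 1/(mu - lambda) = 1/(48 - 4) = 0.0227 hours

0.0227 hours


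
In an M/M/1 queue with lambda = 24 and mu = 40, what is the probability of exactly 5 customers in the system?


rho = 24/40; P(n) = (1-rho)*rho^n = (1-24/40)*(24/40)^5 = 0.0311

0.0311


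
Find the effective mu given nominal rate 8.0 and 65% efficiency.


Effective rate = mu * efficiency = 8.0 * 0.65 = 5.2 per hour

5.2 per hour


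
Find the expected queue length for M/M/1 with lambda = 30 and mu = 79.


rho = 30/79; Lq = rho^2/(1-rho) = 0.23

0.23


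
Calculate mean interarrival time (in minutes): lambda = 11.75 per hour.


Mean interarrival time = 60/lambda = 60/11.75 = 5.11 minutes

5.11 minutes


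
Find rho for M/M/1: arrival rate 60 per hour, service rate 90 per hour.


rho = lambda/mu = 60/90 = 0.6667

0.6667


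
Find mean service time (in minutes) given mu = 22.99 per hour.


Mean service time = 60/mu = 60/22.99 = 2.61 minutes

2.61 minutes


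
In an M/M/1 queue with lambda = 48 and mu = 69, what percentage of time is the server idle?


Idle fraction = (1 - rho) * 100 = (1 - 48/69) * 100 = 30.4%

30.4%


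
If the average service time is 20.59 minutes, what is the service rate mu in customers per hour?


mu = 60 / avg_service_time = 60 / 20.59 = 2.91 per hour

2.91 per hour


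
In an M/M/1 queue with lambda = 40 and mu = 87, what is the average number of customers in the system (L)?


rho = 40/87; L = rho/(1-rho) = 0.85

0.85


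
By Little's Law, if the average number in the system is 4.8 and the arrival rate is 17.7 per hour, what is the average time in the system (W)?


W = L / lambda = 4.8 / 17.7 = 0.2712 hours

0.2712 hours


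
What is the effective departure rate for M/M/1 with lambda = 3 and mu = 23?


For a stable queue (lambda < mu), throughput = lambda = 3 per hour

3 per hour


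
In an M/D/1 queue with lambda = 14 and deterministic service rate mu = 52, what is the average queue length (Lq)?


M/D/1: Lq = rho^2 / (2*(1-rho)) where rho = 14/52; Lq = 0.05

0.05


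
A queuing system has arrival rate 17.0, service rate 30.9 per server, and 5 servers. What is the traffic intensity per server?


rho = lambda / (c * mu) = 17.0 / (5 * 30.9) = 0.11

0.11


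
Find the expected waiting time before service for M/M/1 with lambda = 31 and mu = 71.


rho = 31/71; Wq = rho/(mu - lambda) = 0.0109 hours

0.0109 hours


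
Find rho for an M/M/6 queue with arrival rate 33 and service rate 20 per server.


rho = lambda/(c*mu) = 33/(6*20) = 0.275

0.275


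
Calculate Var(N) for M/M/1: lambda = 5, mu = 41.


rho = 5/41; Var(N) = rho/(1-rho)^2 = 0.16

0.16


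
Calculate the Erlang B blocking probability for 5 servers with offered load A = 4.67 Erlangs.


B(N,A) = (A^N/N!) / sum(A^k/k!, k=0..N) with N=5, A=4.67 = 0.2575

0.2575


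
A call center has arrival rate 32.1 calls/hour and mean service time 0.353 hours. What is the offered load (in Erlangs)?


Offered load a = lambda * E[S] = 32.1 * 0.353 = 11.33 Erlangs

11.33 Erlangs


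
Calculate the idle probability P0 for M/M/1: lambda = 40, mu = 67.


P0 = 1 - rho = 1 - 40/67 = 0.403

0.403


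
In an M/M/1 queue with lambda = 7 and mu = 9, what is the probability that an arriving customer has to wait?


P(wait) = rho = lambda/mu = 7/9 = 0.7778

0.7778
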